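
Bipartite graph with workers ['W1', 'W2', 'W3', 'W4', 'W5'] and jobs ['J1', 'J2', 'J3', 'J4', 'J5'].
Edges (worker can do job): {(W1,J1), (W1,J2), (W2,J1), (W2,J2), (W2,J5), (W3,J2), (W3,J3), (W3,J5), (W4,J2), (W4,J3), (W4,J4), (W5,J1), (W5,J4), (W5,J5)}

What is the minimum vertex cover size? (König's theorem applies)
Minimum vertex cover size = 5

By König's theorem: in bipartite graphs,
min vertex cover = max matching = 5

Maximum matching has size 5, so minimum vertex cover also has size 5.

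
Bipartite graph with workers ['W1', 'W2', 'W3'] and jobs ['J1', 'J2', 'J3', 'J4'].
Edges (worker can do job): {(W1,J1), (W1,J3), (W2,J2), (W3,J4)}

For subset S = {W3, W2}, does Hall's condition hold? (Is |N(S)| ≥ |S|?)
Yes: |N(S)| = 2, |S| = 2

Subset S = {W3, W2}
Neighbors N(S) = {J2, J4}

|N(S)| = 2, |S| = 2
Hall's condition: |N(S)| ≥ |S| is satisfied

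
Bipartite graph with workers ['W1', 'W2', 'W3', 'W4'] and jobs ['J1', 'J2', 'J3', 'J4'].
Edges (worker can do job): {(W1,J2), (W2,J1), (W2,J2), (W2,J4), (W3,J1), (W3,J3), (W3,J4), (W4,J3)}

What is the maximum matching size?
Maximum matching size = 4

Maximum matching: {(W1,J2), (W2,J1), (W3,J4), (W4,J3)}
Size: 4

This assigns 4 workers to 4 distinct jobs.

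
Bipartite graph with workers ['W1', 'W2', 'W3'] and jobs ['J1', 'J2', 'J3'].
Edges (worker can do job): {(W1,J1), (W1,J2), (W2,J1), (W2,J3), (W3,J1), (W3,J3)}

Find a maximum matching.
Matching: {(W1,J2), (W2,J3), (W3,J1)}

Maximum matching (size 3):
  W1 → J2
  W2 → J3
  W3 → J1

Each worker is assigned to at most one job, and each job to at most one worker.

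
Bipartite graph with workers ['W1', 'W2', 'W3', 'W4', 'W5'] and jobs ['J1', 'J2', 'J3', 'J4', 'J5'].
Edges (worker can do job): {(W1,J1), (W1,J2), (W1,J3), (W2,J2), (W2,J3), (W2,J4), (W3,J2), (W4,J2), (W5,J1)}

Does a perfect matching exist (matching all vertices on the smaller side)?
No, maximum matching has size 4 < 5

Maximum matching has size 4, need 5 for perfect matching.
Unmatched workers: ['W4']
Unmatched jobs: ['J5']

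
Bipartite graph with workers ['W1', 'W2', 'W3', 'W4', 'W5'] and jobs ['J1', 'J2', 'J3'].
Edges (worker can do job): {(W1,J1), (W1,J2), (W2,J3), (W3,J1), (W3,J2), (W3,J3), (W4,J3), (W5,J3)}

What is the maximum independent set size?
Maximum independent set = 5

By König's theorem:
- Min vertex cover = Max matching = 3
- Max independent set = Total vertices - Min vertex cover
- Max independent set = 8 - 3 = 5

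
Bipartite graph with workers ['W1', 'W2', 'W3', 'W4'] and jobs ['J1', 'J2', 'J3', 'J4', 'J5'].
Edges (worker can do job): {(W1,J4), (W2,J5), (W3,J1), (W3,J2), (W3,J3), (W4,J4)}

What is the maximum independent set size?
Maximum independent set = 6

By König's theorem:
- Min vertex cover = Max matching = 3
- Max independent set = Total vertices - Min vertex cover
- Max independent set = 9 - 3 = 6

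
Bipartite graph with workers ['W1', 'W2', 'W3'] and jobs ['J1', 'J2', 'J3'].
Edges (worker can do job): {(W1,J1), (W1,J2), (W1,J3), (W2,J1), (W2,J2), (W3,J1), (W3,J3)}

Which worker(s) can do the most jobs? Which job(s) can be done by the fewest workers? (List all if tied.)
Most versatile: W1 (3 jobs); Least covered: J2, J3 (2 workers)

Worker degrees (jobs they can do): W1:3, W2:2, W3:2
Job degrees (workers who can do it): J1:3, J2:2, J3:2

Maximum worker degree is 3, achieved by: W1
Minimum job degree is 2, achieved by: J2, J3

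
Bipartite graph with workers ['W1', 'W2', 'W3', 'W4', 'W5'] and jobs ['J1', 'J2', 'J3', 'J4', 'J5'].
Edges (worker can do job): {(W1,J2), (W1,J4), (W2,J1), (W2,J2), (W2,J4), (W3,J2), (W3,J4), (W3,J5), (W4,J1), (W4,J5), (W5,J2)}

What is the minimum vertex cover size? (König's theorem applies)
Minimum vertex cover size = 4

By König's theorem: in bipartite graphs,
min vertex cover = max matching = 4

Maximum matching has size 4, so minimum vertex cover also has size 4.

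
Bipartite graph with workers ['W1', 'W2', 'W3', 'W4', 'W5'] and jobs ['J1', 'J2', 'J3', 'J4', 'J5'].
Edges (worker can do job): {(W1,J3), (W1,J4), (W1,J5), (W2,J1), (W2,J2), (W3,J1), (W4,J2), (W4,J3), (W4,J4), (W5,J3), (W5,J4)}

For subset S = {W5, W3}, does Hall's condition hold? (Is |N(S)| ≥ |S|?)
Yes: |N(S)| = 3, |S| = 2

Subset S = {W5, W3}
Neighbors N(S) = {J1, J3, J4}

|N(S)| = 3, |S| = 2
Hall's condition: |N(S)| ≥ |S| is satisfied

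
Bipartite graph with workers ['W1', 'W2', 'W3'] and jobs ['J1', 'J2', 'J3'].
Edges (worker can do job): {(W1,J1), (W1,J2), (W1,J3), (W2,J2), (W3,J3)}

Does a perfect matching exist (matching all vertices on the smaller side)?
Yes, perfect matching exists (size 3)

Perfect matching: {(W1,J1), (W2,J2), (W3,J3)}
All 3 vertices on the smaller side are matched.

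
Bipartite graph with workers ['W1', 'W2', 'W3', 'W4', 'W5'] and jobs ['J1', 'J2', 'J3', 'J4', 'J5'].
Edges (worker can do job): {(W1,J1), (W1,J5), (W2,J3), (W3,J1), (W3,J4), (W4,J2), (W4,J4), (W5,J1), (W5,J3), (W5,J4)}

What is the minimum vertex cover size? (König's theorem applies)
Minimum vertex cover size = 5

By König's theorem: in bipartite graphs,
min vertex cover = max matching = 5

Maximum matching has size 5, so minimum vertex cover also has size 5.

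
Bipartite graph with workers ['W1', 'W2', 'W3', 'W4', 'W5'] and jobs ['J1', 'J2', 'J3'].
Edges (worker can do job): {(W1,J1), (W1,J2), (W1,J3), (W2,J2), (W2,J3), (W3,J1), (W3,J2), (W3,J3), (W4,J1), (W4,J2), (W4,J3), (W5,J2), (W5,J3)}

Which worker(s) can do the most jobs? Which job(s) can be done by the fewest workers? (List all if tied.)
Most versatile: W1, W3, W4 (3 jobs); Least covered: J1 (3 workers)

Worker degrees (jobs they can do): W1:3, W2:2, W3:3, W4:3, W5:2
Job degrees (workers who can do it): J1:3, J2:5, J3:5

Maximum worker degree is 3, achieved by: W1, W3, W4
Minimum job degree is 3, achieved by: J1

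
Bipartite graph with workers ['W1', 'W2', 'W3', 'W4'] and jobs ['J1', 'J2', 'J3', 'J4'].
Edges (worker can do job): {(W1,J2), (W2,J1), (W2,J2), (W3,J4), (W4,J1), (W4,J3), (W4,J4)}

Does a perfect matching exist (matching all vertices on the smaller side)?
Yes, perfect matching exists (size 4)

Perfect matching: {(W1,J2), (W2,J1), (W3,J4), (W4,J3)}
All 4 vertices on the smaller side are matched.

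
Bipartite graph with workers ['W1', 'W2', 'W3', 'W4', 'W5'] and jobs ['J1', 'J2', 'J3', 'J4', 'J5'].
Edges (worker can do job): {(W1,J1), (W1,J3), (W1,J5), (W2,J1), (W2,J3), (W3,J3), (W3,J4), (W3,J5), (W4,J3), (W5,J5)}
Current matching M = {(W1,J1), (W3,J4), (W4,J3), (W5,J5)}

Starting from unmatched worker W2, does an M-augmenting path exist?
No augmenting path from W2

Alternating search from W2 reaches jobs: {J1, J3, J5}.
Every reachable job is already matched in M, and following those matched edges back to workers exposes no further unvisited jobs.
No M-augmenting path from W2 exists.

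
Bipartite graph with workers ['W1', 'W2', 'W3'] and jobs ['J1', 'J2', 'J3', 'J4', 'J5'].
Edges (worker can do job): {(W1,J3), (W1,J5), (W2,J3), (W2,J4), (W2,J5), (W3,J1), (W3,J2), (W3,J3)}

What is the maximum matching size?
Maximum matching size = 3

Maximum matching: {(W1,J5), (W2,J4), (W3,J3)}
Size: 3

This assigns 3 workers to 3 distinct jobs.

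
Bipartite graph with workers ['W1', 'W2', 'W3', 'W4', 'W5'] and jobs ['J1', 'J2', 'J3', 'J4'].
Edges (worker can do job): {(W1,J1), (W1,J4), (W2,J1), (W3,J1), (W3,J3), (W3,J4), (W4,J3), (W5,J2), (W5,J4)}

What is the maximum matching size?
Maximum matching size = 4

Maximum matching: {(W1,J1), (W3,J4), (W4,J3), (W5,J2)}
Size: 4

This assigns 4 workers to 4 distinct jobs.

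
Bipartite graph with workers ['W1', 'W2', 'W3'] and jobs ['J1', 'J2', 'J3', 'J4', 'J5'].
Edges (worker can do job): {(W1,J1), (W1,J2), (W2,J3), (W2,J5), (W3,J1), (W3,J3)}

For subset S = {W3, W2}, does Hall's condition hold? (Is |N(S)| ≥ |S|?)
Yes: |N(S)| = 3, |S| = 2

Subset S = {W3, W2}
Neighbors N(S) = {J1, J3, J5}

|N(S)| = 3, |S| = 2
Hall's condition: |N(S)| ≥ |S| is satisfied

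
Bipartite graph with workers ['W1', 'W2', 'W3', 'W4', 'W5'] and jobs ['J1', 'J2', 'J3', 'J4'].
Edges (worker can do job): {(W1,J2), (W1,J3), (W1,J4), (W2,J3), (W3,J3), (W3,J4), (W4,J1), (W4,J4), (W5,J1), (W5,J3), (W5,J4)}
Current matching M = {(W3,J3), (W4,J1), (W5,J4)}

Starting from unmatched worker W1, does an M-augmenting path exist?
Yes: W1 → J2

An M-augmenting path alternates non-matching / matching edges, starting and ending at unmatched vertices.
Path: W1 → J2
(J2 is unmatched in M, so the path is augmenting.)
Flipping edges along this path would increase |M| from 3 to 4.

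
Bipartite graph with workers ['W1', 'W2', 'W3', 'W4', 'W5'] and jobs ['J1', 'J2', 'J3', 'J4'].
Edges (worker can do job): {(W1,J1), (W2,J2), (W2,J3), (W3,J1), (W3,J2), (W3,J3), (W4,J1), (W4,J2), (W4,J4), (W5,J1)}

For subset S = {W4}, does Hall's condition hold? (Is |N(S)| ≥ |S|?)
Yes: |N(S)| = 3, |S| = 1

Subset S = {W4}
Neighbors N(S) = {J1, J2, J4}

|N(S)| = 3, |S| = 1
Hall's condition: |N(S)| ≥ |S| is satisfied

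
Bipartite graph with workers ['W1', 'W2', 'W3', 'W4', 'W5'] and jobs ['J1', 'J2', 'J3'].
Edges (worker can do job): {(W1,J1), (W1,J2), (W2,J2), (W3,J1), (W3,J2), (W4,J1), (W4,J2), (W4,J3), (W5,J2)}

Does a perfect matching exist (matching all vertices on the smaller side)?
Yes, perfect matching exists (size 3)

Perfect matching: {(W1,J1), (W3,J2), (W4,J3)}
All 3 vertices on the smaller side are matched.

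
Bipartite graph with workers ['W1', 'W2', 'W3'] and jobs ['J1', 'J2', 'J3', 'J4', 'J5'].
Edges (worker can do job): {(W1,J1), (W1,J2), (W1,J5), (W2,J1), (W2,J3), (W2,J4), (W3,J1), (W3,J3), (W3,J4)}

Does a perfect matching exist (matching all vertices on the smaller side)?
Yes, perfect matching exists (size 3)

Perfect matching: {(W1,J1), (W2,J4), (W3,J3)}
All 3 vertices on the smaller side are matched.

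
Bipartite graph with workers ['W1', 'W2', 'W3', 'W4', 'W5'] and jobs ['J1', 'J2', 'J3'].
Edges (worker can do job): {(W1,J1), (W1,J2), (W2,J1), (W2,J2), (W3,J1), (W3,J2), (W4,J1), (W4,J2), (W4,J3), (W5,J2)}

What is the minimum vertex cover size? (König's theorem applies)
Minimum vertex cover size = 3

By König's theorem: in bipartite graphs,
min vertex cover = max matching = 3

Maximum matching has size 3, so minimum vertex cover also has size 3.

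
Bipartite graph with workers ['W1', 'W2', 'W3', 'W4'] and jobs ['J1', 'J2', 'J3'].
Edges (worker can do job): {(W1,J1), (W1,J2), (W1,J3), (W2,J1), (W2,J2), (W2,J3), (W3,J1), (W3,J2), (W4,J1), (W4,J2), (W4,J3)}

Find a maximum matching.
Matching: {(W1,J3), (W3,J1), (W4,J2)}

Maximum matching (size 3):
  W1 → J3
  W3 → J1
  W4 → J2

Each worker is assigned to at most one job, and each job to at most one worker.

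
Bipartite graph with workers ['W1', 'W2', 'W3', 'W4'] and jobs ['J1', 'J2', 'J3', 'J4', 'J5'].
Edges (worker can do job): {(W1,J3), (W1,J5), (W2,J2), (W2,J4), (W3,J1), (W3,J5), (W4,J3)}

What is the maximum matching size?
Maximum matching size = 4

Maximum matching: {(W1,J5), (W2,J2), (W3,J1), (W4,J3)}
Size: 4

This assigns 4 workers to 4 distinct jobs.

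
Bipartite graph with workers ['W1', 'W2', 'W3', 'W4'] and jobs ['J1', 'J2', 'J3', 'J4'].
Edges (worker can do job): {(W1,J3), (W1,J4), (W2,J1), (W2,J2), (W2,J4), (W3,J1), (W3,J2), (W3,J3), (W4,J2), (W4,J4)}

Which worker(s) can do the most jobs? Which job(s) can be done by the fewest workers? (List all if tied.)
Most versatile: W2, W3 (3 jobs); Least covered: J1, J3 (2 workers)

Worker degrees (jobs they can do): W1:2, W2:3, W3:3, W4:2
Job degrees (workers who can do it): J1:2, J2:3, J3:2, J4:3

Maximum worker degree is 3, achieved by: W2, W3
Minimum job degree is 2, achieved by: J1, J3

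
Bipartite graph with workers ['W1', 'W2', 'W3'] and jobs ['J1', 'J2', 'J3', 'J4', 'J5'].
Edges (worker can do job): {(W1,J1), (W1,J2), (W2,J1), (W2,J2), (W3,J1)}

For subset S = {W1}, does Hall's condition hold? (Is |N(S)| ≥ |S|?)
Yes: |N(S)| = 2, |S| = 1

Subset S = {W1}
Neighbors N(S) = {J1, J2}

|N(S)| = 2, |S| = 1
Hall's condition: |N(S)| ≥ |S| is satisfied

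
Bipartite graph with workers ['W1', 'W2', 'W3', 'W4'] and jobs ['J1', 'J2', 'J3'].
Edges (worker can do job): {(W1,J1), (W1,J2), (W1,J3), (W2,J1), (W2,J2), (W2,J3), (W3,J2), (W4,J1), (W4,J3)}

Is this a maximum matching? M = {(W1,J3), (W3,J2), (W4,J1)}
Yes, size 3 is maximum

Proposed matching has size 3.
Maximum matching size for this graph: 3.

This is a maximum matching.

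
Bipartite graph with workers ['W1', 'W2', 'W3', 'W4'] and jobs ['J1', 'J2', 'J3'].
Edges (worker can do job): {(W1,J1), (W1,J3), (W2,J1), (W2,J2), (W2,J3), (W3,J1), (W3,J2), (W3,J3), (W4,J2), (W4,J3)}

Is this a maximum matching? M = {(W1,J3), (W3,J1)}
No, size 2 is not maximum

Proposed matching has size 2.
Maximum matching size for this graph: 3.

This is NOT maximum - can be improved to size 3.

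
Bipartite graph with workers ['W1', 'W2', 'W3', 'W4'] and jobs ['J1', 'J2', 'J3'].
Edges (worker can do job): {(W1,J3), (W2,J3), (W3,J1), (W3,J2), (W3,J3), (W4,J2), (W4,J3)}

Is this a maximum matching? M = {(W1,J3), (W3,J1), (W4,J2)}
Yes, size 3 is maximum

Proposed matching has size 3.
Maximum matching size for this graph: 3.

This is a maximum matching.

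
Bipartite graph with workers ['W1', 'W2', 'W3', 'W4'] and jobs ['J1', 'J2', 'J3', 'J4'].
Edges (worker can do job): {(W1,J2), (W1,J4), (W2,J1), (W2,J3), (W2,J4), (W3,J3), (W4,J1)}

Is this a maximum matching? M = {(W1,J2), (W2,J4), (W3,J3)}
No, size 3 is not maximum

Proposed matching has size 3.
Maximum matching size for this graph: 4.

This is NOT maximum - can be improved to size 4.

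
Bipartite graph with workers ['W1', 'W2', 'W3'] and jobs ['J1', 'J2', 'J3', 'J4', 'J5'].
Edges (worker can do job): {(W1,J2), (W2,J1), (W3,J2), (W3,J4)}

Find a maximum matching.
Matching: {(W1,J2), (W2,J1), (W3,J4)}

Maximum matching (size 3):
  W1 → J2
  W2 → J1
  W3 → J4

Each worker is assigned to at most one job, and each job to at most one worker.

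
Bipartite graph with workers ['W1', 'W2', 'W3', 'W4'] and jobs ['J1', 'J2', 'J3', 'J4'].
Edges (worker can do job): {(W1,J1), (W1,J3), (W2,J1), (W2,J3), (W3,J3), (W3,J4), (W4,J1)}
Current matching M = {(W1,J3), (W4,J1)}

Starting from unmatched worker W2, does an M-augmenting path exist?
No augmenting path from W2

Alternating search from W2 reaches jobs: {J1, J3}.
Every reachable job is already matched in M, and following those matched edges back to workers exposes no further unvisited jobs.
No M-augmenting path from W2 exists.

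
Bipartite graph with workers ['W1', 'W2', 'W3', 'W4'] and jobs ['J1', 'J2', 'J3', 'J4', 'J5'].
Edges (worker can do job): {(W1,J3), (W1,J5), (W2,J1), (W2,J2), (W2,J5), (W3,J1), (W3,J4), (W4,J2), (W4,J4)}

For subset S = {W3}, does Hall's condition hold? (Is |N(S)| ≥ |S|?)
Yes: |N(S)| = 2, |S| = 1

Subset S = {W3}
Neighbors N(S) = {J1, J4}

|N(S)| = 2, |S| = 1
Hall's condition: |N(S)| ≥ |S| is satisfied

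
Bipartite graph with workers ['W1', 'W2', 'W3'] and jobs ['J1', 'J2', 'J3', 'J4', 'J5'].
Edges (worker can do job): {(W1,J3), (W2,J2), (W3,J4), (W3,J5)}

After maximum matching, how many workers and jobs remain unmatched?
Unmatched: 0 workers, 2 jobs

Maximum matching size: 3
Workers: 3 total, 3 matched, 0 unmatched
Jobs: 5 total, 3 matched, 2 unmatched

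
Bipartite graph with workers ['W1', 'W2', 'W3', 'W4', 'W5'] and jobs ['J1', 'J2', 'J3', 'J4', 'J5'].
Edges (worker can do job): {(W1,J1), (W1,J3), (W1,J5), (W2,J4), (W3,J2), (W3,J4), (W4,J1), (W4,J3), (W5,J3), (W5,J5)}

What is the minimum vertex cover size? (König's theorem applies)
Minimum vertex cover size = 5

By König's theorem: in bipartite graphs,
min vertex cover = max matching = 5

Maximum matching has size 5, so minimum vertex cover also has size 5.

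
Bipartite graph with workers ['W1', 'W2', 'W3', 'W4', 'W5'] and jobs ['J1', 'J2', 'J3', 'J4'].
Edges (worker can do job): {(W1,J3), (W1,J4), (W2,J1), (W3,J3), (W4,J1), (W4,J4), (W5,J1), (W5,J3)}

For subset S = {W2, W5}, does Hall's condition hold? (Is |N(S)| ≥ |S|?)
Yes: |N(S)| = 2, |S| = 2

Subset S = {W2, W5}
Neighbors N(S) = {J1, J3}

|N(S)| = 2, |S| = 2
Hall's condition: |N(S)| ≥ |S| is satisfied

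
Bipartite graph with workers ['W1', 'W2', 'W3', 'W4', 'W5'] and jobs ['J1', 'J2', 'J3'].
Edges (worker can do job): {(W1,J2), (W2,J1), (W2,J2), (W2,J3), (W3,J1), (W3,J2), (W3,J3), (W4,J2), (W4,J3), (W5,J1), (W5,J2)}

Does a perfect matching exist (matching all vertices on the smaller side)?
Yes, perfect matching exists (size 3)

Perfect matching: {(W2,J1), (W3,J3), (W5,J2)}
All 3 vertices on the smaller side are matched.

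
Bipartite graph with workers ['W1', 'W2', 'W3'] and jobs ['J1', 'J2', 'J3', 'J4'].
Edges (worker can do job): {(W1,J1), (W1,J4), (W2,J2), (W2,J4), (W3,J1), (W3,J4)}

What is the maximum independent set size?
Maximum independent set = 4

By König's theorem:
- Min vertex cover = Max matching = 3
- Max independent set = Total vertices - Min vertex cover
- Max independent set = 7 - 3 = 4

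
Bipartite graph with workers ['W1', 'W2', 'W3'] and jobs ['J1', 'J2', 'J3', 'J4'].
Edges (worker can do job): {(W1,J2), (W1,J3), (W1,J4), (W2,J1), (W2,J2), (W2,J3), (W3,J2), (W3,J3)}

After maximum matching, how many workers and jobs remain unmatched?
Unmatched: 0 workers, 1 jobs

Maximum matching size: 3
Workers: 3 total, 3 matched, 0 unmatched
Jobs: 4 total, 3 matched, 1 unmatched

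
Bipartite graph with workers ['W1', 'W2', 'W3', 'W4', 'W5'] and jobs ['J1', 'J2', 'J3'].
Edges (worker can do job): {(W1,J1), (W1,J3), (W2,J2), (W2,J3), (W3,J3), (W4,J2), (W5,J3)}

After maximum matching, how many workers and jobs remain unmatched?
Unmatched: 2 workers, 0 jobs

Maximum matching size: 3
Workers: 5 total, 3 matched, 2 unmatched
Jobs: 3 total, 3 matched, 0 unmatched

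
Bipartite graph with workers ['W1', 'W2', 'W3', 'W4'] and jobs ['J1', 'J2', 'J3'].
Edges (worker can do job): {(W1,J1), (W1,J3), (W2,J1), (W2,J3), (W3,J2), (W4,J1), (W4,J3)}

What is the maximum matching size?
Maximum matching size = 3

Maximum matching: {(W1,J1), (W3,J2), (W4,J3)}
Size: 3

This assigns 3 workers to 3 distinct jobs.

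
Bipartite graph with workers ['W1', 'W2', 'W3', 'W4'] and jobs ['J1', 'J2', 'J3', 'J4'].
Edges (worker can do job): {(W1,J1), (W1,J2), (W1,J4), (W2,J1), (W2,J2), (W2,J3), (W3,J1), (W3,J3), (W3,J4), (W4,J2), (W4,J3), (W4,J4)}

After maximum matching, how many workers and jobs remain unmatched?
Unmatched: 0 workers, 0 jobs

Maximum matching size: 4
Workers: 4 total, 4 matched, 0 unmatched
Jobs: 4 total, 4 matched, 0 unmatched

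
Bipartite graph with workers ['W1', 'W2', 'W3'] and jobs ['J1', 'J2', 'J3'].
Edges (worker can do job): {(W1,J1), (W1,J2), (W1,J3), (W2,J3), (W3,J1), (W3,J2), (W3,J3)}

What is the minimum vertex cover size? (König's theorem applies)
Minimum vertex cover size = 3

By König's theorem: in bipartite graphs,
min vertex cover = max matching = 3

Maximum matching has size 3, so minimum vertex cover also has size 3.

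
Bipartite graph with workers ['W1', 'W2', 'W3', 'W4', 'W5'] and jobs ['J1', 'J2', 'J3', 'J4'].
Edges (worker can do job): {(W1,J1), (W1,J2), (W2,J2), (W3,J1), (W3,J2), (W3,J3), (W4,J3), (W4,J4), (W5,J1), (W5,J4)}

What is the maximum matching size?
Maximum matching size = 4

Maximum matching: {(W1,J2), (W3,J3), (W4,J4), (W5,J1)}
Size: 4

This assigns 4 workers to 4 distinct jobs.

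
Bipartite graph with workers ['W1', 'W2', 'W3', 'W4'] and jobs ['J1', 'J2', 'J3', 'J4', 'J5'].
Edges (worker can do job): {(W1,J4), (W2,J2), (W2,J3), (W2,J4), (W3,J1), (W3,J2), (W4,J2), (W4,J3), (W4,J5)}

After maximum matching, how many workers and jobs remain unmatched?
Unmatched: 0 workers, 1 jobs

Maximum matching size: 4
Workers: 4 total, 4 matched, 0 unmatched
Jobs: 5 total, 4 matched, 1 unmatched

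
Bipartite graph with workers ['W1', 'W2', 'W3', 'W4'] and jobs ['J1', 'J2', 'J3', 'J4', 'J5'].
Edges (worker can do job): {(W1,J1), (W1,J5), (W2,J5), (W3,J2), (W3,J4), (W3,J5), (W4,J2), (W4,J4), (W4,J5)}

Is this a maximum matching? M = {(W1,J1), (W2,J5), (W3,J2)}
No, size 3 is not maximum

Proposed matching has size 3.
Maximum matching size for this graph: 4.

This is NOT maximum - can be improved to size 4.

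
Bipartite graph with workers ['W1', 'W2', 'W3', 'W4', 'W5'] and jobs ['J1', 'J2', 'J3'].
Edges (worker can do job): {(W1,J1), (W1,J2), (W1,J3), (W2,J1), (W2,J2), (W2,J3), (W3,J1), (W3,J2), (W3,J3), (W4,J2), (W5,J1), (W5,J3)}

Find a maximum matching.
Matching: {(W3,J3), (W4,J2), (W5,J1)}

Maximum matching (size 3):
  W3 → J3
  W4 → J2
  W5 → J1

Each worker is assigned to at most one job, and each job to at most one worker.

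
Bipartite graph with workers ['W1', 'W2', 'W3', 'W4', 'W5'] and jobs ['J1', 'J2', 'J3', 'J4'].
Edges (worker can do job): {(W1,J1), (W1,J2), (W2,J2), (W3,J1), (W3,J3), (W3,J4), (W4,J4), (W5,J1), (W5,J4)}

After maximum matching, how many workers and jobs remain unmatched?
Unmatched: 1 workers, 0 jobs

Maximum matching size: 4
Workers: 5 total, 4 matched, 1 unmatched
Jobs: 4 total, 4 matched, 0 unmatched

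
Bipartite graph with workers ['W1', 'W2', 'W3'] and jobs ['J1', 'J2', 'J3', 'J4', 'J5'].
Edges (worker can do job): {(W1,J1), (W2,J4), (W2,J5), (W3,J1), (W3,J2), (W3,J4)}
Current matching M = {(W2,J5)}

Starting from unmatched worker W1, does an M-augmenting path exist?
Yes: W1 → J1

An M-augmenting path alternates non-matching / matching edges, starting and ending at unmatched vertices.
Path: W1 → J1
(J1 is unmatched in M, so the path is augmenting.)
Flipping edges along this path would increase |M| from 1 to 2.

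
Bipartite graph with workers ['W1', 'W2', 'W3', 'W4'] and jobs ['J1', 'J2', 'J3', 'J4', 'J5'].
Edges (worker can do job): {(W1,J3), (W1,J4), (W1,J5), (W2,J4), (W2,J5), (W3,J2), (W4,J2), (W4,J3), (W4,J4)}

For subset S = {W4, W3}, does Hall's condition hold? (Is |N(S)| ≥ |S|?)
Yes: |N(S)| = 3, |S| = 2

Subset S = {W4, W3}
Neighbors N(S) = {J2, J3, J4}

|N(S)| = 3, |S| = 2
Hall's condition: |N(S)| ≥ |S| is satisfied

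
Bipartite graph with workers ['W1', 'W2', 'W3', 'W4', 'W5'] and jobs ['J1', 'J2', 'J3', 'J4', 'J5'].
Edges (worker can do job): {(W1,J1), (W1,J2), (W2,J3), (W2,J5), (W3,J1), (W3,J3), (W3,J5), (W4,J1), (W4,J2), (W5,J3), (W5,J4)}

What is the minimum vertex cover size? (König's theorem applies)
Minimum vertex cover size = 5

By König's theorem: in bipartite graphs,
min vertex cover = max matching = 5

Maximum matching has size 5, so minimum vertex cover also has size 5.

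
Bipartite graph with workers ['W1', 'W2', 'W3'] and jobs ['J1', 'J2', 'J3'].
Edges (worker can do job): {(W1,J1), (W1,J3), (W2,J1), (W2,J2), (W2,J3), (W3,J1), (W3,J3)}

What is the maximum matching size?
Maximum matching size = 3

Maximum matching: {(W1,J3), (W2,J2), (W3,J1)}
Size: 3

This assigns 3 workers to 3 distinct jobs.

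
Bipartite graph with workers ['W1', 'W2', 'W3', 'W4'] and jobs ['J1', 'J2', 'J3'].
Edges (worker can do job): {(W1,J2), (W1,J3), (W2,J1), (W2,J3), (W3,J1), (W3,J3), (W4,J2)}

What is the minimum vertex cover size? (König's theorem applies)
Minimum vertex cover size = 3

By König's theorem: in bipartite graphs,
min vertex cover = max matching = 3

Maximum matching has size 3, so minimum vertex cover also has size 3.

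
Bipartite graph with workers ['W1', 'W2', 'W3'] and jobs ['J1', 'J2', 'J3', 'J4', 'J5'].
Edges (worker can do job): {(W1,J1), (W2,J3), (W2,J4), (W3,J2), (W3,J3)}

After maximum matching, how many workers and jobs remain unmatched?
Unmatched: 0 workers, 2 jobs

Maximum matching size: 3
Workers: 3 total, 3 matched, 0 unmatched
Jobs: 5 total, 3 matched, 2 unmatched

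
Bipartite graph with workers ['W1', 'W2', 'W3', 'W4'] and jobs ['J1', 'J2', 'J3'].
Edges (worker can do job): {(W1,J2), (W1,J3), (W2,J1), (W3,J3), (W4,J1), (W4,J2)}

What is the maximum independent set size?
Maximum independent set = 4

By König's theorem:
- Min vertex cover = Max matching = 3
- Max independent set = Total vertices - Min vertex cover
- Max independent set = 7 - 3 = 4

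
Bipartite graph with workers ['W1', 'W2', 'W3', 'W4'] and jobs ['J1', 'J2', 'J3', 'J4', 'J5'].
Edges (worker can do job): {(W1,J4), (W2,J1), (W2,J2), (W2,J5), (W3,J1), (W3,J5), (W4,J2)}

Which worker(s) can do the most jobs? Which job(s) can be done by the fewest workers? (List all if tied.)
Most versatile: W2 (3 jobs); Least covered: J3 (0 workers)

Worker degrees (jobs they can do): W1:1, W2:3, W3:2, W4:1
Job degrees (workers who can do it): J1:2, J2:2, J3:0, J4:1, J5:2

Maximum worker degree is 3, achieved by: W2
Minimum job degree is 0, achieved by: J3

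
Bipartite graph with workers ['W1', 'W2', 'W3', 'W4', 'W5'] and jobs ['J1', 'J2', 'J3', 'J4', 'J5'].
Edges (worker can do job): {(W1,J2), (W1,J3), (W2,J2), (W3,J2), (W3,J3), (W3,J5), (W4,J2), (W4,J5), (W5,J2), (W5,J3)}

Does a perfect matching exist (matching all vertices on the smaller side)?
No, maximum matching has size 3 < 5

Maximum matching has size 3, need 5 for perfect matching.
Unmatched workers: ['W1', 'W2']
Unmatched jobs: ['J1', 'J4']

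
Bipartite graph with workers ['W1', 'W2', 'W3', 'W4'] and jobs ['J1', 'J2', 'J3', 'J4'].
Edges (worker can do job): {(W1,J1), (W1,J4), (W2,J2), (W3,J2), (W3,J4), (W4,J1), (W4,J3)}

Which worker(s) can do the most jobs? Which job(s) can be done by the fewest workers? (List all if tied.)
Most versatile: W1, W3, W4 (2 jobs); Least covered: J3 (1 workers)

Worker degrees (jobs they can do): W1:2, W2:1, W3:2, W4:2
Job degrees (workers who can do it): J1:2, J2:2, J3:1, J4:2

Maximum worker degree is 2, achieved by: W1, W3, W4
Minimum job degree is 1, achieved by: J3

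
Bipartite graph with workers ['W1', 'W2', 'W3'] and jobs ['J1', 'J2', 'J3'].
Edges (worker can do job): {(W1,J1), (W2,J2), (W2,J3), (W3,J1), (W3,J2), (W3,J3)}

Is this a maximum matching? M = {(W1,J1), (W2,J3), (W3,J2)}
Yes, size 3 is maximum

Proposed matching has size 3.
Maximum matching size for this graph: 3.

This is a maximum matching.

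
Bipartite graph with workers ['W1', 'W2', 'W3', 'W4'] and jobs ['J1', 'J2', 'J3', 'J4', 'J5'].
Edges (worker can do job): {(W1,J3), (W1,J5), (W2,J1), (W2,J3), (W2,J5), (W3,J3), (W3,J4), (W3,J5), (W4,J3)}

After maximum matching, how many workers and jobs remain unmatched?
Unmatched: 0 workers, 1 jobs

Maximum matching size: 4
Workers: 4 total, 4 matched, 0 unmatched
Jobs: 5 total, 4 matched, 1 unmatched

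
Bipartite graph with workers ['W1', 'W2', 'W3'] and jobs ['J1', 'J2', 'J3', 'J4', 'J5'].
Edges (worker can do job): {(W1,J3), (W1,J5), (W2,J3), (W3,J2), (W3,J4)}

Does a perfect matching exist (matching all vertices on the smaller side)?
Yes, perfect matching exists (size 3)

Perfect matching: {(W1,J5), (W2,J3), (W3,J2)}
All 3 vertices on the smaller side are matched.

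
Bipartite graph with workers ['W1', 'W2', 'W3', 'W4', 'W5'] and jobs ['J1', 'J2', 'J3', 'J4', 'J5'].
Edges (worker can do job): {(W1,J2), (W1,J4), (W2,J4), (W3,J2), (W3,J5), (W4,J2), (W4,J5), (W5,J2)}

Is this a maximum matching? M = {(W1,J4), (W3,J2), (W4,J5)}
Yes, size 3 is maximum

Proposed matching has size 3.
Maximum matching size for this graph: 3.

This is a maximum matching.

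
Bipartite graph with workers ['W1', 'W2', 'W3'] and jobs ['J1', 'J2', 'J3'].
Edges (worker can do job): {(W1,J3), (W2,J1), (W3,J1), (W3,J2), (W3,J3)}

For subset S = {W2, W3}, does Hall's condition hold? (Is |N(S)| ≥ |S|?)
Yes: |N(S)| = 3, |S| = 2

Subset S = {W2, W3}
Neighbors N(S) = {J1, J2, J3}

|N(S)| = 3, |S| = 2
Hall's condition: |N(S)| ≥ |S| is satisfied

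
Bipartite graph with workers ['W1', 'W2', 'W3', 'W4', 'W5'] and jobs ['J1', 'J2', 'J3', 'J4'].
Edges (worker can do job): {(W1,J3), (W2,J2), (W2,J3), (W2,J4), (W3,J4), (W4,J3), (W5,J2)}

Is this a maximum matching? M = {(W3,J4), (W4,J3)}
No, size 2 is not maximum

Proposed matching has size 2.
Maximum matching size for this graph: 3.

This is NOT maximum - can be improved to size 3.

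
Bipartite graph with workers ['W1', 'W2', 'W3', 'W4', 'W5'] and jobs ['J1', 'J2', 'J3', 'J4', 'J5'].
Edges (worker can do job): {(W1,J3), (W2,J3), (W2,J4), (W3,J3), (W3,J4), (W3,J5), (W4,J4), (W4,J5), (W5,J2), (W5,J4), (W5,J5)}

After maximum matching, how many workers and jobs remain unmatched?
Unmatched: 1 workers, 1 jobs

Maximum matching size: 4
Workers: 5 total, 4 matched, 1 unmatched
Jobs: 5 total, 4 matched, 1 unmatched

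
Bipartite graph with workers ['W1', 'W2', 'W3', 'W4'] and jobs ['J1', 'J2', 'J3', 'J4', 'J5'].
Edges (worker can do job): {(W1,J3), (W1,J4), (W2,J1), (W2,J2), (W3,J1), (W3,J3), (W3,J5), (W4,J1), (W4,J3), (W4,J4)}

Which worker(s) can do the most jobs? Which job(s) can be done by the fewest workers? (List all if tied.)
Most versatile: W3, W4 (3 jobs); Least covered: J2, J5 (1 workers)

Worker degrees (jobs they can do): W1:2, W2:2, W3:3, W4:3
Job degrees (workers who can do it): J1:3, J2:1, J3:3, J4:2, J5:1

Maximum worker degree is 3, achieved by: W3, W4
Minimum job degree is 1, achieved by: J2, J5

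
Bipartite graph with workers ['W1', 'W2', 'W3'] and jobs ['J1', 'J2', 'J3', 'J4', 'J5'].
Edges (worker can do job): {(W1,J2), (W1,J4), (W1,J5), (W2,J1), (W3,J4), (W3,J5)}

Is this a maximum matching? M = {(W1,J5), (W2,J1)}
No, size 2 is not maximum

Proposed matching has size 2.
Maximum matching size for this graph: 3.

This is NOT maximum - can be improved to size 3.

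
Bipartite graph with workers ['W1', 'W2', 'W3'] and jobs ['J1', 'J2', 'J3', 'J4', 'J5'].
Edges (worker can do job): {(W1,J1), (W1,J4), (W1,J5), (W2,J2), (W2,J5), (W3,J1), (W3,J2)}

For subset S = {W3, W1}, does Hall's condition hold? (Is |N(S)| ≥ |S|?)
Yes: |N(S)| = 4, |S| = 2

Subset S = {W3, W1}
Neighbors N(S) = {J1, J2, J4, J5}

|N(S)| = 4, |S| = 2
Hall's condition: |N(S)| ≥ |S| is satisfied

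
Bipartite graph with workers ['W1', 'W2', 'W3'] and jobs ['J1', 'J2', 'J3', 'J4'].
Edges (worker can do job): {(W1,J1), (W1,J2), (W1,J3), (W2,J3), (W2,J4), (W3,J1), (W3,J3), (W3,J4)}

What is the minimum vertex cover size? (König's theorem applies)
Minimum vertex cover size = 3

By König's theorem: in bipartite graphs,
min vertex cover = max matching = 3

Maximum matching has size 3, so minimum vertex cover also has size 3.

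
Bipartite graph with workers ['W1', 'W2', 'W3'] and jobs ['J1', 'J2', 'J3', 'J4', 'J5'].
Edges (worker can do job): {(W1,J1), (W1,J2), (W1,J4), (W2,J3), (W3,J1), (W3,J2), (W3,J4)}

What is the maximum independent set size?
Maximum independent set = 5

By König's theorem:
- Min vertex cover = Max matching = 3
- Max independent set = Total vertices - Min vertex cover
- Max independent set = 8 - 3 = 5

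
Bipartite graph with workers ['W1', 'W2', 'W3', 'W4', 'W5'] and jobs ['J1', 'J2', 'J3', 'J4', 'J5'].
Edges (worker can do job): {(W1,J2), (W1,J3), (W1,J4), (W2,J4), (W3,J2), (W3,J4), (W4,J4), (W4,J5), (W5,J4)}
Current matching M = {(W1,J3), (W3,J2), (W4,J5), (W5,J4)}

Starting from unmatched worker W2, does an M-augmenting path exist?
No augmenting path from W2

Alternating search from W2 reaches jobs: {J4}.
Every reachable job is already matched in M, and following those matched edges back to workers exposes no further unvisited jobs.
No M-augmenting path from W2 exists.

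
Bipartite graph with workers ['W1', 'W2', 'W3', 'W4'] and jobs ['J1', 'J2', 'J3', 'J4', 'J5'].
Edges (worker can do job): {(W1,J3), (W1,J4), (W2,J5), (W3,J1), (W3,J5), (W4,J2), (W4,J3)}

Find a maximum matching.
Matching: {(W1,J4), (W2,J5), (W3,J1), (W4,J3)}

Maximum matching (size 4):
  W1 → J4
  W2 → J5
  W3 → J1
  W4 → J3

Each worker is assigned to at most one job, and each job to at most one worker.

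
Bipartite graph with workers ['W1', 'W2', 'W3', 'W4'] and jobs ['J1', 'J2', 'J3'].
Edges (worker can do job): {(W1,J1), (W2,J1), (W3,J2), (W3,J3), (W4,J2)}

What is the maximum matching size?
Maximum matching size = 3

Maximum matching: {(W1,J1), (W3,J3), (W4,J2)}
Size: 3

This assigns 3 workers to 3 distinct jobs.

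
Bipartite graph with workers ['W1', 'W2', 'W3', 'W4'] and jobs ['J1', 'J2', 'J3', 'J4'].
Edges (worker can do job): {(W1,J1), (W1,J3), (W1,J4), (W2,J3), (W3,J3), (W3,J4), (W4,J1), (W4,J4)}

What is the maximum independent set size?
Maximum independent set = 5

By König's theorem:
- Min vertex cover = Max matching = 3
- Max independent set = Total vertices - Min vertex cover
- Max independent set = 8 - 3 = 5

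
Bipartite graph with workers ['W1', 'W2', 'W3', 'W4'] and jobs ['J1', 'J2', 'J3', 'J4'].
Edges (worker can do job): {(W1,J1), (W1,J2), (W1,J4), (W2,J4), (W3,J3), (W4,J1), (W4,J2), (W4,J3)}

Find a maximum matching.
Matching: {(W1,J1), (W2,J4), (W3,J3), (W4,J2)}

Maximum matching (size 4):
  W1 → J1
  W2 → J4
  W3 → J3
  W4 → J2

Each worker is assigned to at most one job, and each job to at most one worker.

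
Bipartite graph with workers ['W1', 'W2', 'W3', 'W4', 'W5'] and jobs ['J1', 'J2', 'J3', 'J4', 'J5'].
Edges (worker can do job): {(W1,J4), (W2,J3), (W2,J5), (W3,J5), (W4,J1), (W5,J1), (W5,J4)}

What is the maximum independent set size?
Maximum independent set = 6

By König's theorem:
- Min vertex cover = Max matching = 4
- Max independent set = Total vertices - Min vertex cover
- Max independent set = 10 - 4 = 6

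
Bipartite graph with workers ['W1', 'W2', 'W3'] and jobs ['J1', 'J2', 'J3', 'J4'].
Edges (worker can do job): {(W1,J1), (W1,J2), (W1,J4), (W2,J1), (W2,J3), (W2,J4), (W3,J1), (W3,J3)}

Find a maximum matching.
Matching: {(W1,J4), (W2,J3), (W3,J1)}

Maximum matching (size 3):
  W1 → J4
  W2 → J3
  W3 → J1

Each worker is assigned to at most one job, and each job to at most one worker.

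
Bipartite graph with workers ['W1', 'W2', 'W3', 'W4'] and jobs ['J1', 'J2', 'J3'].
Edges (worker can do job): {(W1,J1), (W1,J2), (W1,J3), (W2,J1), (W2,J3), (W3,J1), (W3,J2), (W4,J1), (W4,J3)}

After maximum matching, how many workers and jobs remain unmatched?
Unmatched: 1 workers, 0 jobs

Maximum matching size: 3
Workers: 4 total, 3 matched, 1 unmatched
Jobs: 3 total, 3 matched, 0 unmatched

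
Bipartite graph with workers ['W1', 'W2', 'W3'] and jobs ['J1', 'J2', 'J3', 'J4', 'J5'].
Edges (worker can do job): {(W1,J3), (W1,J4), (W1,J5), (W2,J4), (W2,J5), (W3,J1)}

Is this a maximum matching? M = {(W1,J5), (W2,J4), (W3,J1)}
Yes, size 3 is maximum

Proposed matching has size 3.
Maximum matching size for this graph: 3.

This is a maximum matching.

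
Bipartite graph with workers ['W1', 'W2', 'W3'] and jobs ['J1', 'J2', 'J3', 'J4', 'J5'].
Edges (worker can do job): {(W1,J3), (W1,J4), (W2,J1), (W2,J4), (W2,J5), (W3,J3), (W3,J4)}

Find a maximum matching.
Matching: {(W1,J4), (W2,J5), (W3,J3)}

Maximum matching (size 3):
  W1 → J4
  W2 → J5
  W3 → J3

Each worker is assigned to at most one job, and each job to at most one worker.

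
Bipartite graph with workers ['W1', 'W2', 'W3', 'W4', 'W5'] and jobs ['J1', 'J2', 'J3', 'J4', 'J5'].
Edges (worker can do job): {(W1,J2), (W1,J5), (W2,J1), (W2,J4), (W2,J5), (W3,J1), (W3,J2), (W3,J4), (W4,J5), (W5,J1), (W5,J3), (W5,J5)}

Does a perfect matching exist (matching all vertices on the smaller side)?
Yes, perfect matching exists (size 5)

Perfect matching: {(W1,J2), (W2,J4), (W3,J1), (W4,J5), (W5,J3)}
All 5 vertices on the smaller side are matched.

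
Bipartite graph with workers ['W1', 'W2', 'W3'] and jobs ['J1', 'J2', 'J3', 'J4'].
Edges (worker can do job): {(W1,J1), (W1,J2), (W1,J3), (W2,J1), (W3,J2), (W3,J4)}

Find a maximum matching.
Matching: {(W1,J3), (W2,J1), (W3,J4)}

Maximum matching (size 3):
  W1 → J3
  W2 → J1
  W3 → J4

Each worker is assigned to at most one job, and each job to at most one worker.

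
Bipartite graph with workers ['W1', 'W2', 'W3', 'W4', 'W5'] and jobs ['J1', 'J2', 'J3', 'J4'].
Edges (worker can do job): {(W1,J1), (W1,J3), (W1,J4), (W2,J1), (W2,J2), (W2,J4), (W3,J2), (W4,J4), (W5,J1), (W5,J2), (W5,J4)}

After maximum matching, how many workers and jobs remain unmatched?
Unmatched: 1 workers, 0 jobs

Maximum matching size: 4
Workers: 5 total, 4 matched, 1 unmatched
Jobs: 4 total, 4 matched, 0 unmatched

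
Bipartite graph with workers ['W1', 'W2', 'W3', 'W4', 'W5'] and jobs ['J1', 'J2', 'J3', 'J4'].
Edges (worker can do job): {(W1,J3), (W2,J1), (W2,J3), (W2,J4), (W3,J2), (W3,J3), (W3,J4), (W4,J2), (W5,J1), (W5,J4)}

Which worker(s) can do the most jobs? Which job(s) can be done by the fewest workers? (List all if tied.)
Most versatile: W2, W3 (3 jobs); Least covered: J1, J2 (2 workers)

Worker degrees (jobs they can do): W1:1, W2:3, W3:3, W4:1, W5:2
Job degrees (workers who can do it): J1:2, J2:2, J3:3, J4:3

Maximum worker degree is 3, achieved by: W2, W3
Minimum job degree is 2, achieved by: J1, J2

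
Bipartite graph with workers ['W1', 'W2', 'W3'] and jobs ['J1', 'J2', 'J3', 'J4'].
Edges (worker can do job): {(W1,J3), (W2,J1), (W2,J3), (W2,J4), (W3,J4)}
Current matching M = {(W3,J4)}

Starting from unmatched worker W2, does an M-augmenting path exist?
Yes: W2 → J3

An M-augmenting path alternates non-matching / matching edges, starting and ending at unmatched vertices.
Path: W2 → J3
(J3 is unmatched in M, so the path is augmenting.)
Flipping edges along this path would increase |M| from 1 to 2.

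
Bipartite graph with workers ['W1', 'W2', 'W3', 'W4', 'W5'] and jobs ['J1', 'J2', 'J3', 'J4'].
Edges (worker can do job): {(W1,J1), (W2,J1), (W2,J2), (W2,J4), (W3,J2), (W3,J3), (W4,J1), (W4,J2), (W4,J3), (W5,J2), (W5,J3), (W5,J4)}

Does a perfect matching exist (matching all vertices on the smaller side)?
Yes, perfect matching exists (size 4)

Perfect matching: {(W2,J4), (W3,J2), (W4,J1), (W5,J3)}
All 4 vertices on the smaller side are matched.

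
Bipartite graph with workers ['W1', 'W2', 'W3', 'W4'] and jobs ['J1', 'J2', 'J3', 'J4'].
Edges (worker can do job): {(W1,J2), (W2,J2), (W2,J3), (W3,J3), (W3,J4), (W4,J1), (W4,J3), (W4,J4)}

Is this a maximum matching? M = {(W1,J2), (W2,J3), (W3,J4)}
No, size 3 is not maximum

Proposed matching has size 3.
Maximum matching size for this graph: 4.

This is NOT maximum - can be improved to size 4.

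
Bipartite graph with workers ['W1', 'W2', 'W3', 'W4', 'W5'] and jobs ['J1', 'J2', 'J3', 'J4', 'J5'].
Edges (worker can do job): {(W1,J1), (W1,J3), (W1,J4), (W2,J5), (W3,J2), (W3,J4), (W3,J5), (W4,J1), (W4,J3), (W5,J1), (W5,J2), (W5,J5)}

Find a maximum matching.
Matching: {(W1,J4), (W2,J5), (W3,J2), (W4,J3), (W5,J1)}

Maximum matching (size 5):
  W1 → J4
  W2 → J5
  W3 → J2
  W4 → J3
  W5 → J1

Each worker is assigned to at most one job, and each job to at most one worker.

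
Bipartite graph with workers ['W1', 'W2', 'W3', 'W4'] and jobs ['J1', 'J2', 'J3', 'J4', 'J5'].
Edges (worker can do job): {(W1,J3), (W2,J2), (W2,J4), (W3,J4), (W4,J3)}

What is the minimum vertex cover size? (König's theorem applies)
Minimum vertex cover size = 3

By König's theorem: in bipartite graphs,
min vertex cover = max matching = 3

Maximum matching has size 3, so minimum vertex cover also has size 3.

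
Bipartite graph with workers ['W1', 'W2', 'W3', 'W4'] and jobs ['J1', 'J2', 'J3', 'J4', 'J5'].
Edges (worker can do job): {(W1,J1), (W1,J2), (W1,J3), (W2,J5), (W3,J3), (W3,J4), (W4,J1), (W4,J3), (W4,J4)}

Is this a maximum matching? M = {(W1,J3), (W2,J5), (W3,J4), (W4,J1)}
Yes, size 4 is maximum

Proposed matching has size 4.
Maximum matching size for this graph: 4.

This is a maximum matching.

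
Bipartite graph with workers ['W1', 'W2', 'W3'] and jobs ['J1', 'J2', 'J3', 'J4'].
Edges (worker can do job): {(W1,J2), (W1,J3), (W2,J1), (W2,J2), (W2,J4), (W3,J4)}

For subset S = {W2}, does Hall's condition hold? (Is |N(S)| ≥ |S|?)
Yes: |N(S)| = 3, |S| = 1

Subset S = {W2}
Neighbors N(S) = {J1, J2, J4}

|N(S)| = 3, |S| = 1
Hall's condition: |N(S)| ≥ |S| is satisfied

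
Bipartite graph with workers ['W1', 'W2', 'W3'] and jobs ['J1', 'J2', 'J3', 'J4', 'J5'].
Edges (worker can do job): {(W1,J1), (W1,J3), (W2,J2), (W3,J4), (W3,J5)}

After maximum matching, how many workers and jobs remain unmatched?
Unmatched: 0 workers, 2 jobs

Maximum matching size: 3
Workers: 3 total, 3 matched, 0 unmatched
Jobs: 5 total, 3 matched, 2 unmatched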